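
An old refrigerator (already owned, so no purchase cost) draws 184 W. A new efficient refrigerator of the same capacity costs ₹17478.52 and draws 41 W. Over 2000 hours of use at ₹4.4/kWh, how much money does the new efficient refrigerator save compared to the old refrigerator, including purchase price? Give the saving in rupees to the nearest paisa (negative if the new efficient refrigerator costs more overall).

-₹16220.12

old refrigerator: ₹0.00 + (184/1000) kW × 2000 h × ₹4.4 = ₹0.00 + ₹1619.2 = ₹1619.2
new efficient refrigerator: ₹17478.52 + (41/1000) kW × 2000 h × ₹4.4 = ₹17478.52 + ₹360.8 = ₹17839.32
Saving = ₹1619.2 − ₹17839.32 = −₹16220.12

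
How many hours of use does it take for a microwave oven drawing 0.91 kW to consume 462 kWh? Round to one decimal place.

507.7 h

Hours = 462 kWh ÷ 0.91 kW = 507.7 h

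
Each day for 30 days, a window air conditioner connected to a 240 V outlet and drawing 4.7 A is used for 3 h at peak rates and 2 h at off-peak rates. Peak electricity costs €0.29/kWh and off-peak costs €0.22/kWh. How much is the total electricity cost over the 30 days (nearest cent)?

Power = 4.7 A × 240 V = 1128 W = 1.128 kW
Peak energy = 1.128 kW × 3 h × 30 = 101.52 kWh
Off-peak energy = 1.128 kW × 2 h × 30 = 67.68 kWh
Cost = 101.52 × €0.29 + 67.68 × €0.22 = €29.4408 + €14.8896 = €44.33

€44.33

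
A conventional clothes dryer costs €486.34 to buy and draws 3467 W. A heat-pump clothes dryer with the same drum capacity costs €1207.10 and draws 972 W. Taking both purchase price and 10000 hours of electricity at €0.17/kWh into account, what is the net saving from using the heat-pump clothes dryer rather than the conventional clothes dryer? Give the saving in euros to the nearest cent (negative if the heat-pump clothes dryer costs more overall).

€3520.74

conventional clothes dryer: €486.34 + (3467/1000) kW × 10000 h × €0.17 = €486.34 + €5893.9 = €6380.24
heat-pump clothes dryer: €1207.10 + (972/1000) kW × 10000 h × €0.17 = €1207.10 + €1652.4 = €2859.5
Saving = €6380.24 − €2859.5 = €3520.74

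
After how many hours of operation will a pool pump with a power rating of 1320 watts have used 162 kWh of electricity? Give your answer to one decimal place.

122.7 h

Hours = 162 kWh ÷ 1.32 kW = 122.7 h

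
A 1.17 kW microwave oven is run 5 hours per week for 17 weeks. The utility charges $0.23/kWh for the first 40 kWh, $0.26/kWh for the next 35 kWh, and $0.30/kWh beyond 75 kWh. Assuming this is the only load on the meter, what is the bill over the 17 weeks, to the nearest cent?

Runtime = 5 h/week × 17 weeks = 85 h
Energy = 1.17 kW × 85 h = 99.45 kWh
Tier 1 (0–40 kWh): 40 × $0.23 = $9.2
Tier 2 (40–75 kWh): 35 × $0.26 = $9.1
Above 75 kWh: 24.45 × $0.30 = $7.335
Bill = $25.64

$25.64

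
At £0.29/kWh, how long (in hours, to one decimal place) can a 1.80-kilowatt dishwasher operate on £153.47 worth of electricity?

Energy available = £153.47 ÷ £0.29/kWh = 529.2069 kWh
Hours = 529.2069 kWh ÷ 1.8 kW = 294.0 h

294.0 h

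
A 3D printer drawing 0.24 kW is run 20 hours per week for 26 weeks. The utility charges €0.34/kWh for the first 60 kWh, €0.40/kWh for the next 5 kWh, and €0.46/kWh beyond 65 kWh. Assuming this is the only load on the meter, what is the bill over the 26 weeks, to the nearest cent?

€49.91

Runtime = 20 h/week × 26 weeks = 520 h
Energy = 0.24 kW × 520 h = 124.8 kWh
Tier 1 (0–60 kWh): 60 × €0.34 = €20.4
Tier 2 (60–65 kWh): 5 × €0.40 = €2
Above 65 kWh: 59.8 × €0.46 = €27.508
Bill = €49.91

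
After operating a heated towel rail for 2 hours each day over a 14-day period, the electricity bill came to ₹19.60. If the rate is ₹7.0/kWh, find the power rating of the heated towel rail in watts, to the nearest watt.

Energy = ₹19.60 ÷ ₹7.0/kWh = 2.8 kWh
Runtime = 2 h/day × 14 days = 28 h
Power = 2.8 kWh ÷ 28 h = 0.1 kW = 100 W

100 W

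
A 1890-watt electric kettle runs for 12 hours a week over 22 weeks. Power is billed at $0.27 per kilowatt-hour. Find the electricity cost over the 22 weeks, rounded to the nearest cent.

Runtime = 12 h/week × 22 weeks = 264 h
Energy = 1.89 kW × 264 h = 498.96 kWh
Cost = 498.96 kWh × $0.27/kWh = $134.72

$134.72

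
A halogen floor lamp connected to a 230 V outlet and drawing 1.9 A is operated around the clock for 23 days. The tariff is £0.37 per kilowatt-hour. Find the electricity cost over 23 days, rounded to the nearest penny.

£89.25

Power = 1.9 A × 230 V = 437 W = 0.437 kW
Runtime = 24 h × 23 = 552 h
Energy = 0.437 kW × 552 h = 241.224 kWh
Cost = 241.224 kWh × £0.37/kWh = £89.25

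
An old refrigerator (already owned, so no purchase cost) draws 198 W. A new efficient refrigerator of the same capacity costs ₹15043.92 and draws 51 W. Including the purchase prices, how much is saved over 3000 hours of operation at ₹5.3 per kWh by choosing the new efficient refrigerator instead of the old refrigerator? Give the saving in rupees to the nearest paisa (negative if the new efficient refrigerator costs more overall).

old refrigerator: ₹0.00 + (198/1000) kW × 3000 h × ₹5.3 = ₹0.00 + ₹3148.2 = ₹3148.2
new efficient refrigerator: ₹15043.92 + (51/1000) kW × 3000 h × ₹5.3 = ₹15043.92 + ₹810.9 = ₹15854.82
Saving = ₹3148.2 − ₹15854.82 = −₹12706.62

-₹12706.62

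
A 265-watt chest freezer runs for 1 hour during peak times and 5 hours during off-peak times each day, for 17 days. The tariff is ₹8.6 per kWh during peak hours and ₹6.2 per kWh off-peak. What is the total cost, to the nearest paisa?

Peak energy = 0.265 kW × 1 h × 17 = 4.505 kWh
Off-peak energy = 0.265 kW × 5 h × 17 = 22.525 kWh
Cost = 4.505 × ₹8.6 + 22.525 × ₹6.2 = ₹38.743 + ₹139.655 = ₹178.40

₹178.40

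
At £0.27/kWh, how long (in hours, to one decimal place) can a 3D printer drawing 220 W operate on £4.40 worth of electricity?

Energy available = £4.40 ÷ £0.27/kWh = 16.2963 kWh
Hours = 16.2963 kWh ÷ 0.22 kW = 74.1 h

74.1 h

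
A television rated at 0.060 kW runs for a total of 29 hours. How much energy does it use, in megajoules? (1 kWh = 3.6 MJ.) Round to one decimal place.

6.3 MJ

Energy = 0.06 kW × 29 h = 1.74 kWh
= 1.74 × 3.6 MJ = 6.3 MJ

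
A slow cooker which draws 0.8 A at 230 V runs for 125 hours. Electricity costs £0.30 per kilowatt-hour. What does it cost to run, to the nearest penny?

Power = 0.8 A × 230 V = 184 W = 0.184 kW
Energy = 0.184 kW × 125 h = 23 kWh
Cost = 23 kWh × £0.30/kWh = £6.90

£6.90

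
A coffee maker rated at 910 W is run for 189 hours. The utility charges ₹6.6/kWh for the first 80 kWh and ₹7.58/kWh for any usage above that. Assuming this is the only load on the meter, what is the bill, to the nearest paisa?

₹1225.28

Energy = 0.91 kW × 189 h = 171.99 kWh
Tier 1 (0–80 kWh): 80 × ₹6.6 = ₹528
Above 80 kWh: 91.99 × ₹7.58 = ₹697.2842
Bill = ₹1225.28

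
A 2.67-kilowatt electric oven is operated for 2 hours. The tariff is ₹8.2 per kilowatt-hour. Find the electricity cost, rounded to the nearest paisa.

₹43.79

Energy = 2.67 kW × 2 h = 5.34 kWh
Cost = 5.34 kWh × ₹8.2/kWh = ₹43.79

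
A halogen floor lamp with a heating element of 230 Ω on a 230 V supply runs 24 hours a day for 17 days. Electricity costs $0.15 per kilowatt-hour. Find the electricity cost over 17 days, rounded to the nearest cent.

$14.08

Power = V²/R = 230²/230 = 230 W = 0.23 kW
Runtime = 24 h × 17 = 408 h
Energy = 0.23 kW × 408 h = 93.84 kWh
Cost = 93.84 kWh × $0.15/kWh = $14.08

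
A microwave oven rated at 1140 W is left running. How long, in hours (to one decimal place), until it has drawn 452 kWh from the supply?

396.5 h

Hours = 452 kWh ÷ 1.14 kW = 396.5 h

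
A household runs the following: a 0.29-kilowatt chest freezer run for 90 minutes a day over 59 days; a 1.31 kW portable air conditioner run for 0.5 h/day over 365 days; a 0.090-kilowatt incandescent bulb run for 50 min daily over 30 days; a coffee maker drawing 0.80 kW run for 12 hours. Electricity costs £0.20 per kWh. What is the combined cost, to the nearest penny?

£55.32

chest freezer: Runtime = 90 min × 59 = 5310 min = 88.5 h
chest freezer: 0.29 kW × 88.5 h = 25.665 kWh
portable air conditioner: Runtime = 0.5 h/day × 365 days = 182.5 h
portable air conditioner: 1.31 kW × 182.5 h = 239.075 kWh
incandescent bulb: Runtime = 50 min × 30 = 1500 min = 25 h
incandescent bulb: 0.09 kW × 25 h = 2.25 kWh
coffee maker: 0.8 kW × 12 h = 9.6 kWh
Total energy = 276.59 kWh
Cost = 276.59 × £0.20 = £55.32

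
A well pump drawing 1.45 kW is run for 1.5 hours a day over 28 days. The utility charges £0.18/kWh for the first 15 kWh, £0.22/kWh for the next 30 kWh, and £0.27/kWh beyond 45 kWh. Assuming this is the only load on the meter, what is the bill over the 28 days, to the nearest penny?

£13.59

Runtime = 1.5 h/day × 28 days = 42 h
Energy = 1.45 kW × 42 h = 60.9 kWh
Tier 1 (0–15 kWh): 15 × £0.18 = £2.7
Tier 2 (15–45 kWh): 30 × £0.22 = £6.6
Above 45 kWh: 15.9 × £0.27 = £4.293
Bill = £13.59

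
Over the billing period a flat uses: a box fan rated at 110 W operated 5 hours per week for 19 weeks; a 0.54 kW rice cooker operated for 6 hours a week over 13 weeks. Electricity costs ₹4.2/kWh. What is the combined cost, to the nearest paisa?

box fan: Runtime = 5 h/week × 19 weeks = 95 h
box fan: 0.11 kW × 95 h = 10.45 kWh
rice cooker: Runtime = 6 h/week × 13 weeks = 78 h
rice cooker: 0.54 kW × 78 h = 42.12 kWh
Total energy = 52.57 kWh
Cost = 52.57 × ₹4.2 = ₹220.79

₹220.79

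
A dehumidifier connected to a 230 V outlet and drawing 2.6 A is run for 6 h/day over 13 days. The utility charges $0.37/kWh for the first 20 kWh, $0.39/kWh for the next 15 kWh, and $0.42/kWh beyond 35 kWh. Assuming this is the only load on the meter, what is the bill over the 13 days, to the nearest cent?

$18.14

Power = 2.6 A × 230 V = 598 W = 0.598 kW
Runtime = 6 h/day × 13 days = 78 h
Energy = 0.598 kW × 78 h = 46.644 kWh
Tier 1 (0–20 kWh): 20 × $0.37 = $7.4
Tier 2 (20–35 kWh): 15 × $0.39 = $5.85
Above 35 kWh: 11.644 × $0.42 = $4.89048
Bill = $18.14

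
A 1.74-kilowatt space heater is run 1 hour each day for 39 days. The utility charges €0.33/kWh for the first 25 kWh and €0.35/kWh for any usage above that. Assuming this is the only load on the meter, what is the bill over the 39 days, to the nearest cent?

€23.25

Runtime = 1 h/day × 39 days = 39 h
Energy = 1.74 kW × 39 h = 67.86 kWh
Tier 1 (0–25 kWh): 25 × €0.33 = €8.25
Above 25 kWh: 42.86 × €0.35 = €15.001
Bill = €23.25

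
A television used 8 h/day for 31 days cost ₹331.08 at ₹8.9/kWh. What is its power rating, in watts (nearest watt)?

Energy = ₹331.08 ÷ ₹8.9/kWh = 37.2 kWh
Runtime = 8 h/day × 31 days = 248 h
Power = 37.2 kWh ÷ 248 h = 0.15 kW = 150 W

150 W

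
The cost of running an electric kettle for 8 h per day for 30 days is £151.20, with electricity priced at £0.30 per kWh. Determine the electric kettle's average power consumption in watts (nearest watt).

2100 W

Energy = £151.20 ÷ £0.30/kWh = 504 kWh
Runtime = 8 h/day × 30 days = 240 h
Power = 504 kWh ÷ 240 h = 2.1 kW = 2100 W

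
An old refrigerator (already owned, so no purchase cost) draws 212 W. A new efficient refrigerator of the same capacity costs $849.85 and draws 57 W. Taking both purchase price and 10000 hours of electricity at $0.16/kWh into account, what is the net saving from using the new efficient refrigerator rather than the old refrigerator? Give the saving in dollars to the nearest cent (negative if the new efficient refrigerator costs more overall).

-$601.85

old refrigerator: $0.00 + (212/1000) kW × 10000 h × $0.16 = $0.00 + $339.2 = $339.2
new efficient refrigerator: $849.85 + (57/1000) kW × 10000 h × $0.16 = $849.85 + $91.2 = $941.05
Saving = $339.2 − $941.05 = −$601.85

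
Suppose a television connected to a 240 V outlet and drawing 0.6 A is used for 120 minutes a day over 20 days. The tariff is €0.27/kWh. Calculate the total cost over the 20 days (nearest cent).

Power = 0.6 A × 240 V = 144 W = 0.144 kW
Runtime = 120 min × 20 = 2400 min = 40 h
Energy = 0.144 kW × 40 h = 5.76 kWh
Cost = 5.76 kWh × €0.27/kWh = €1.56

€1.56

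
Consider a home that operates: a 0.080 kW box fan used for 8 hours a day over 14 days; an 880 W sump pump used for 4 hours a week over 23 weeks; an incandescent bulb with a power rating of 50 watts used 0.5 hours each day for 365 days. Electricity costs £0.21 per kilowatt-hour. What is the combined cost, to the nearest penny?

box fan: Runtime = 8 h/day × 14 days = 112 h
box fan: 0.08 kW × 112 h = 8.96 kWh
sump pump: Runtime = 4 h/week × 23 weeks = 92 h
sump pump: 0.88 kW × 92 h = 80.96 kWh
incandescent bulb: Runtime = 0.5 h/day × 365 days = 182.5 h
incandescent bulb: 0.05 kW × 182.5 h = 9.125 kWh
Total energy = 99.045 kWh
Cost = 99.045 × £0.21 = £20.80

£20.80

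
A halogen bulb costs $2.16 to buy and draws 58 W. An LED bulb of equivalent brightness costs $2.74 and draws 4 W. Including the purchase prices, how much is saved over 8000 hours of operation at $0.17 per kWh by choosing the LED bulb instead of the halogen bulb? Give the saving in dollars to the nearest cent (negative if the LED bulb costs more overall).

$72.86

halogen bulb: $2.16 + (58/1000) kW × 8000 h × $0.17 = $2.16 + $78.88 = $81.04
LED bulb: $2.74 + (4/1000) kW × 8000 h × $0.17 = $2.74 + $5.44 = $8.18
Saving = $81.04 − $8.18 = $72.86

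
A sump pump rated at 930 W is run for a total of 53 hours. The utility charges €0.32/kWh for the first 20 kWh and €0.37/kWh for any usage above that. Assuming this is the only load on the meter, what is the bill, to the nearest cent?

Energy = 0.93 kW × 53 h = 49.29 kWh
Tier 1 (0–20 kWh): 20 × €0.32 = €6.4
Above 20 kWh: 29.29 × €0.37 = €10.8373
Bill = €17.24

€17.24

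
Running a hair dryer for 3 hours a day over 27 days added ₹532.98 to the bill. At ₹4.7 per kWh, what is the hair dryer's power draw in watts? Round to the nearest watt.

1400 W

Energy = ₹532.98 ÷ ₹4.7/kWh = 113.4 kWh
Runtime = 3 h/day × 27 days = 81 h
Power = 113.4 kWh ÷ 81 h = 1.4 kW = 1400 W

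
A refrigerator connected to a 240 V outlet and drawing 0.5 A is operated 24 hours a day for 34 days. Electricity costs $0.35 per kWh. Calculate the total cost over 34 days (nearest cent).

Power = 0.5 A × 240 V = 120 W = 0.12 kW
Runtime = 24 h × 34 = 816 h
Energy = 0.12 kW × 816 h = 97.92 kWh
Cost = 97.92 kWh × $0.35/kWh = $34.27

$34.27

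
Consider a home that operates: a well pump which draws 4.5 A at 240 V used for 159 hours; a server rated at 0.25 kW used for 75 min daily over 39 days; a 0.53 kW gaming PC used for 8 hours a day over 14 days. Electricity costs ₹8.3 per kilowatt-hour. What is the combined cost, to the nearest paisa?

well pump: Power = 4.5 A × 240 V = 1080 W = 1.08 kW
well pump: 1.08 kW × 159 h = 171.72 kWh
server: Runtime = 75 min × 39 = 2925 min = 48.75 h
server: 0.25 kW × 48.75 h = 12.1875 kWh
gaming PC: Runtime = 8 h/day × 14 days = 112 h
gaming PC: 0.53 kW × 112 h = 59.36 kWh
Total energy = 243.2675 kWh
Cost = 243.2675 × ₹8.3 = ₹2019.12

₹2019.12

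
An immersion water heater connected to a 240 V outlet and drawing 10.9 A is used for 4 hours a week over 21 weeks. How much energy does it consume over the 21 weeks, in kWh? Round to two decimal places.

Power = 10.9 A × 240 V = 2616 W = 2.616 kW
Runtime = 4 h/week × 21 weeks = 84 h
Energy = 2.616 kW × 84 h = 219.744 kWh ≈ 219.74 kWh

219.74 kWh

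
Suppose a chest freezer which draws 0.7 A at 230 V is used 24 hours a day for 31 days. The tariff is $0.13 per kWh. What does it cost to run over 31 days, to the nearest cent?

Power = 0.7 A × 230 V = 161 W = 0.161 kW
Runtime = 24 h × 31 = 744 h
Energy = 0.161 kW × 744 h = 119.784 kWh
Cost = 119.784 kWh × $0.13/kWh = $15.57

$15.57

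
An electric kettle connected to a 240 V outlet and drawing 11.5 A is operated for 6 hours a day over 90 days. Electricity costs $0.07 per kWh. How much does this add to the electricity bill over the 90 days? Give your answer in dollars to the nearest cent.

$104.33

Power = 11.5 A × 240 V = 2760 W = 2.76 kW
Runtime = 6 h/day × 90 days = 540 h
Energy = 2.76 kW × 540 h = 1490.4 kWh
Cost = 1490.4 kWh × $0.07/kWh = $104.33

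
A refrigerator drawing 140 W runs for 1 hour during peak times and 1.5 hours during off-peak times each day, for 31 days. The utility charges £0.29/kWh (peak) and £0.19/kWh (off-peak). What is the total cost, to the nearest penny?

£2.50

Peak energy = 0.14 kW × 1 h × 31 = 4.34 kWh
Off-peak energy = 0.14 kW × 1.5 h × 31 = 6.51 kWh
Cost = 4.34 × £0.29 + 6.51 × £0.19 = £1.2586 + £1.2369 = £2.50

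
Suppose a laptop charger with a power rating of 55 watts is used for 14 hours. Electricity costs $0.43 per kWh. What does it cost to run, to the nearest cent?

$0.33

Energy = 0.055 kW × 14 h = 0.77 kWh
Cost = 0.77 kWh × $0.43/kWh = $0.33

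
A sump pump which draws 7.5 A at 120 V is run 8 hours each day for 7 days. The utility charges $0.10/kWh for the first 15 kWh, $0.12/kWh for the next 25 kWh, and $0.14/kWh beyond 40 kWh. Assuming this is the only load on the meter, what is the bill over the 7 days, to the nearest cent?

$5.96

Power = 7.5 A × 120 V = 900 W = 0.9 kW
Runtime = 8 h/day × 7 days = 56 h
Energy = 0.9 kW × 56 h = 50.4 kWh
Tier 1 (0–15 kWh): 15 × $0.10 = $1.5
Tier 2 (15–40 kWh): 25 × $0.12 = $3
Above 40 kWh: 10.4 × $0.14 = $1.456
Bill = $5.96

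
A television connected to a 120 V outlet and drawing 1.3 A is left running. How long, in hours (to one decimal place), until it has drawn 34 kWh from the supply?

217.9 h

Power = 1.3 A × 120 V = 156 W = 0.156 kW
Hours = 34 kWh ÷ 0.156 kW = 217.9 h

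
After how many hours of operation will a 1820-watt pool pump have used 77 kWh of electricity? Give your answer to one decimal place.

42.3 h

Hours = 77 kWh ÷ 1.82 kW = 42.3 h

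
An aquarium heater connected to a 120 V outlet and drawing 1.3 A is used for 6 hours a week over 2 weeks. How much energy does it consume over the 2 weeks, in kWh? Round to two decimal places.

Power = 1.3 A × 120 V = 156 W = 0.156 kW
Runtime = 6 h/week × 2 weeks = 12 h
Energy = 0.156 kW × 12 h = 1.872 kWh ≈ 1.87 kWh

1.87 kWh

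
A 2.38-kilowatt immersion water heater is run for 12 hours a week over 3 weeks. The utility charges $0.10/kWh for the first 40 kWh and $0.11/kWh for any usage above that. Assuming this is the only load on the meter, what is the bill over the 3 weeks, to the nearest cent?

Runtime = 12 h/week × 3 weeks = 36 h
Energy = 2.38 kW × 36 h = 85.68 kWh
Tier 1 (0–40 kWh): 40 × $0.10 = $4
Above 40 kWh: 45.68 × $0.11 = $5.0248
Bill = $9.02

$9.02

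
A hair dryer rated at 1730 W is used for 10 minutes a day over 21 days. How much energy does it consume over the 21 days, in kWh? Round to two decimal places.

Runtime = 10 min × 21 = 210 min = 3.5 h
Energy = 1.73 kW × 3.5 h = 6.055 kWh ≈ 6.06 kWh

6.06 kWh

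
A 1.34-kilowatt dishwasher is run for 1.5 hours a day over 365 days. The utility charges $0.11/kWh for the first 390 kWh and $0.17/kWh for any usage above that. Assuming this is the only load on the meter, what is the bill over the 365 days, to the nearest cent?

$101.32

Runtime = 1.5 h/day × 365 days = 547.5 h
Energy = 1.34 kW × 547.5 h = 733.65 kWh
Tier 1 (0–390 kWh): 390 × $0.11 = $42.9
Above 390 kWh: 343.65 × $0.17 = $58.4205
Bill = $101.32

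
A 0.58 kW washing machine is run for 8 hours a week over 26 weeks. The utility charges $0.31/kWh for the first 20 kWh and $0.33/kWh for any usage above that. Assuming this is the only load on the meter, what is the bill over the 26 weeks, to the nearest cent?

Runtime = 8 h/week × 26 weeks = 208 h
Energy = 0.58 kW × 208 h = 120.64 kWh
Tier 1 (0–20 kWh): 20 × $0.31 = $6.2
Above 20 kWh: 100.64 × $0.33 = $33.2112
Bill = $39.41

$39.41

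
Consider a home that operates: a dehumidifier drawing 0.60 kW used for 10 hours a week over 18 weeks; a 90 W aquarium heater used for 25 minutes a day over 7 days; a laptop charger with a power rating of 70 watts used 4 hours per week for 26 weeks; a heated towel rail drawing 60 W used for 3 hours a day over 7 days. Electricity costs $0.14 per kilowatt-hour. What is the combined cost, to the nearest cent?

dehumidifier: Runtime = 10 h/week × 18 weeks = 180 h
dehumidifier: 0.6 kW × 180 h = 108 kWh
aquarium heater: Runtime = 25 min × 7 = 175 min = 2.916666… h
aquarium heater: 0.09 kW × 2.916666… h = 0.2625 kWh
laptop charger: Runtime = 4 h/week × 26 weeks = 104 h
laptop charger: 0.07 kW × 104 h = 7.28 kWh
heated towel rail: Runtime = 3 h/day × 7 days = 21 h
heated towel rail: 0.06 kW × 21 h = 1.26 kWh
Total energy = 116.8025 kWh
Cost = 116.8025 × $0.14 = $16.35

$16.35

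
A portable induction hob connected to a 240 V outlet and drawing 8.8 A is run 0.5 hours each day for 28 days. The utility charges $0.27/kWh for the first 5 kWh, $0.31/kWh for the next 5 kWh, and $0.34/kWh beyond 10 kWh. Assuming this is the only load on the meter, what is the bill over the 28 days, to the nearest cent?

$9.55

Power = 8.8 A × 240 V = 2112 W = 2.112 kW
Runtime = 0.5 h/day × 28 days = 14 h
Energy = 2.112 kW × 14 h = 29.568 kWh
Tier 1 (0–5 kWh): 5 × $0.27 = $1.35
Tier 2 (5–10 kWh): 5 × $0.31 = $1.55
Above 10 kWh: 19.568 × $0.34 = $6.65312
Bill = $9.55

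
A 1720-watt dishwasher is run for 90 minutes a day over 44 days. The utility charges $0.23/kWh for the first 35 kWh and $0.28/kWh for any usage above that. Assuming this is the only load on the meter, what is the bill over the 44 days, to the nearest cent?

Runtime = 90 min × 44 = 3960 min = 66 h
Energy = 1.72 kW × 66 h = 113.52 kWh
Tier 1 (0–35 kWh): 35 × $0.23 = $8.05
Above 35 kWh: 78.52 × $0.28 = $21.9856
Bill = $30.04

$30.04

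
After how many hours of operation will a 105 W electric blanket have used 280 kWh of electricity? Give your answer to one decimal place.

2666.7 h

Hours = 280 kWh ÷ 0.105 kW = 2666.7 h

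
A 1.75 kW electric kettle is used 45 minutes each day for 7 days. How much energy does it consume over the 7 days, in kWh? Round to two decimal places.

9.19 kWh

Runtime = 45 min × 7 = 315 min = 5.25 h
Energy = 1.75 kW × 5.25 h = 9.1875 kWh ≈ 9.19 kWh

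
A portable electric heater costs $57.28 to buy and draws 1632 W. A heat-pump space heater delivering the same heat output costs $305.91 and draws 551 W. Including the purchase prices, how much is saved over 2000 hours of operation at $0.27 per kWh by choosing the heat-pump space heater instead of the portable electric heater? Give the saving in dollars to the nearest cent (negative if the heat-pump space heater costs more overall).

portable electric heater: $57.28 + (1632/1000) kW × 2000 h × $0.27 = $57.28 + $881.28 = $938.56
heat-pump space heater: $305.91 + (551/1000) kW × 2000 h × $0.27 = $305.91 + $297.54 = $603.45
Saving = $938.56 − $603.45 = $335.11

$335.11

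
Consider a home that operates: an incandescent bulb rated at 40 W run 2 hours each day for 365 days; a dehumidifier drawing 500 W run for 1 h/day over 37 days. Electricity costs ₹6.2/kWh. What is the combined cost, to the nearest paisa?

incandescent bulb: Runtime = 2 h/day × 365 days = 730 h
incandescent bulb: 0.04 kW × 730 h = 29.2 kWh
dehumidifier: Runtime = 1 h/day × 37 days = 37 h
dehumidifier: 0.5 kW × 37 h = 18.5 kWh
Total energy = 47.7 kWh
Cost = 47.7 × ₹6.2 = ₹295.74

₹295.74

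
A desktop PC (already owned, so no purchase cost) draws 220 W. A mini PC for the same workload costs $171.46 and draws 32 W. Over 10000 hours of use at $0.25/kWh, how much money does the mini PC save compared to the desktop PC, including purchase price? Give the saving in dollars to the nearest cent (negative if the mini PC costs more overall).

desktop PC: $0.00 + (220/1000) kW × 10000 h × $0.25 = $0.00 + $550 = $550
mini PC: $171.46 + (32/1000) kW × 10000 h × $0.25 = $171.46 + $80 = $251.46
Saving = $550 − $251.46 = $298.54

$298.54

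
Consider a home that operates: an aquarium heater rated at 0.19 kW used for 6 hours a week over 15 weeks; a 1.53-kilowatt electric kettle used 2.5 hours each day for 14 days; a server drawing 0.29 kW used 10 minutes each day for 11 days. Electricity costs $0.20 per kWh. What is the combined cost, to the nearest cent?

aquarium heater: Runtime = 6 h/week × 15 weeks = 90 h
aquarium heater: 0.19 kW × 90 h = 17.1 kWh
electric kettle: Runtime = 2.5 h/day × 14 days = 35 h
electric kettle: 1.53 kW × 35 h = 53.55 kWh
server: Runtime = 10 min × 11 = 110 min = 1.833333… h
server: 0.29 kW × 1.833333… h = 0.531666… kWh
Total energy = 71.181666… kWh
Cost = 71.181666… × $0.20 = $14.24

$14.24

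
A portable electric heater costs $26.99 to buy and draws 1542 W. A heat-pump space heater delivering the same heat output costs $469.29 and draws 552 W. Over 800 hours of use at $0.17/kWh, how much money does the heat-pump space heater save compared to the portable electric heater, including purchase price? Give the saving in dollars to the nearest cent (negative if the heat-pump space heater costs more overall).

portable electric heater: $26.99 + (1542/1000) kW × 800 h × $0.17 = $26.99 + $209.712 = $236.702
heat-pump space heater: $469.29 + (552/1000) kW × 800 h × $0.17 = $469.29 + $75.072 = $544.362
Saving = $236.702 − $544.362 = −$307.66

-$307.66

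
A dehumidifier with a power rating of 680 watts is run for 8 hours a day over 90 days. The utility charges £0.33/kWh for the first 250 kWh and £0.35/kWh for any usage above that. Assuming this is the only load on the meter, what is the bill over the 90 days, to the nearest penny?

Runtime = 8 h/day × 90 days = 720 h
Energy = 0.68 kW × 720 h = 489.6 kWh
Tier 1 (0–250 kWh): 250 × £0.33 = £82.5
Above 250 kWh: 239.6 × £0.35 = £83.86
Bill = £166.36

£166.36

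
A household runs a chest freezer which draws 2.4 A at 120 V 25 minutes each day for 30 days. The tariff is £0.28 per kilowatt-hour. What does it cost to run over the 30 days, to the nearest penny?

£1.01

Power = 2.4 A × 120 V = 288 W = 0.288 kW
Runtime = 25 min × 30 = 750 min = 12.5 h
Energy = 0.288 kW × 12.5 h = 3.6 kWh
Cost = 3.6 kWh × £0.28/kWh = £1.01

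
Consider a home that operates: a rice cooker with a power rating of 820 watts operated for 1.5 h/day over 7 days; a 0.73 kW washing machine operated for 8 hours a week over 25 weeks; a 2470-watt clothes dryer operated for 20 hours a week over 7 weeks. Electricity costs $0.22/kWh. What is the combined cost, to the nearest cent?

$110.09

rice cooker: Runtime = 1.5 h/day × 7 days = 10.5 h
rice cooker: 0.82 kW × 10.5 h = 8.61 kWh
washing machine: Runtime = 8 h/week × 25 weeks = 200 h
washing machine: 0.73 kW × 200 h = 146 kWh
clothes dryer: Runtime = 20 h/week × 7 weeks = 140 h
clothes dryer: 2.47 kW × 140 h = 345.8 kWh
Total energy = 500.41 kWh
Cost = 500.41 × $0.22 = $110.09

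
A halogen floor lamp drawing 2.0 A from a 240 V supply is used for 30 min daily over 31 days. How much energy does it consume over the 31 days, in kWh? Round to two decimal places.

7.44 kWh

Power = 2.0 A × 240 V = 480 W = 0.48 kW
Runtime = 30 min × 31 = 930 min = 15.5 h
Energy = 0.48 kW × 15.5 h = 7.44 kWh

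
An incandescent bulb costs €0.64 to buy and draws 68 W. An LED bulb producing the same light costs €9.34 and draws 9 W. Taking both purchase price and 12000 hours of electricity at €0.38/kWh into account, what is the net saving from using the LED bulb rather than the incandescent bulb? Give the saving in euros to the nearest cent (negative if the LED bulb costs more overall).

incandescent bulb: €0.64 + (68/1000) kW × 12000 h × €0.38 = €0.64 + €310.08 = €310.72
LED bulb: €9.34 + (9/1000) kW × 12000 h × €0.38 = €9.34 + €41.04 = €50.38
Saving = €310.72 − €50.38 = €260.34

€260.34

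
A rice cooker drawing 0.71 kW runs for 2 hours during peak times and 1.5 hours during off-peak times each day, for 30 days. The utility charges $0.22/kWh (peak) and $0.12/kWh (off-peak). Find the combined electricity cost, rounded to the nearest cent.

Peak energy = 0.71 kW × 2 h × 30 = 42.6 kWh
Off-peak energy = 0.71 kW × 1.5 h × 30 = 31.95 kWh
Cost = 42.6 × $0.22 + 31.95 × $0.12 = $9.372 + $3.834 = $13.21

$13.21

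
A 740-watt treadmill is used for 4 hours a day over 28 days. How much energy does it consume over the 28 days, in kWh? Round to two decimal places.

82.88 kWh

Runtime = 4 h/day × 28 days = 112 h
Energy = 0.74 kW × 112 h = 82.88 kWh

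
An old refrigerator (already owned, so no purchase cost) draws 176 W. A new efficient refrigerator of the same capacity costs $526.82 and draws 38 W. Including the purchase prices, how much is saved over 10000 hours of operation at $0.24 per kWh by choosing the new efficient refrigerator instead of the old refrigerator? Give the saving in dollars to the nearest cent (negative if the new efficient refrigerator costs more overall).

old refrigerator: $0.00 + (176/1000) kW × 10000 h × $0.24 = $0.00 + $422.4 = $422.4
new efficient refrigerator: $526.82 + (38/1000) kW × 10000 h × $0.24 = $526.82 + $91.2 = $618.02
Saving = $422.4 − $618.02 = −$195.62

-$195.62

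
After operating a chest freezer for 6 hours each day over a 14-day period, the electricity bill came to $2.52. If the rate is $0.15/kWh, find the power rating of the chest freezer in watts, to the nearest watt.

200 W

Energy = $2.52 ÷ $0.15/kWh = 16.8 kWh
Runtime = 6 h/day × 14 days = 84 h
Power = 16.8 kWh ÷ 84 h = 0.2 kW = 200 W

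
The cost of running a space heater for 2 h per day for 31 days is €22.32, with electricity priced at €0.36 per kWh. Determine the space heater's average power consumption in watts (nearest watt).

Energy = €22.32 ÷ €0.36/kWh = 62 kWh
Runtime = 2 h/day × 31 days = 62 h
Power = 62 kWh ÷ 62 h = 1 kW = 1000 W

1000 W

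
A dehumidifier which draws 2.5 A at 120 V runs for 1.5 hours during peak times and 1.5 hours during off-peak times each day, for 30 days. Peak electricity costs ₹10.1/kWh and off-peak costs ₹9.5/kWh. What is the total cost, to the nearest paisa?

₹264.60

Power = 2.5 A × 120 V = 300 W = 0.3 kW
Peak energy = 0.3 kW × 1.5 h × 30 = 13.5 kWh
Off-peak energy = 0.3 kW × 1.5 h × 30 = 13.5 kWh
Cost = 13.5 × ₹10.1 + 13.5 × ₹9.5 = ₹136.35 + ₹128.25 = ₹264.60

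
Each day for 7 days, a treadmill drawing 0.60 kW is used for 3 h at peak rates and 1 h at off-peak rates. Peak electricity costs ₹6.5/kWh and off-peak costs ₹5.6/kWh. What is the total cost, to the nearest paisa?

Peak energy = 0.6 kW × 3 h × 7 = 12.6 kWh
Off-peak energy = 0.6 kW × 1 h × 7 = 4.2 kWh
Cost = 12.6 × ₹6.5 + 4.2 × ₹5.6 = ₹81.9 + ₹23.52 = ₹105.42

₹105.42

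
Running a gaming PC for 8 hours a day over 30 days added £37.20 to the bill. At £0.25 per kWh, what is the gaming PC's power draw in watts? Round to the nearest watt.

Energy = £37.20 ÷ £0.25/kWh = 148.8 kWh
Runtime = 8 h/day × 30 days = 240 h
Power = 148.8 kWh ÷ 240 h = 0.62 kW = 620 W

620 W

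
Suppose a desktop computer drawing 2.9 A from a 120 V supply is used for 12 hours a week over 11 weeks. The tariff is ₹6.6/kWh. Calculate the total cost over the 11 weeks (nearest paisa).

Power = 2.9 A × 120 V = 348 W = 0.348 kW
Runtime = 12 h/week × 11 weeks = 132 h
Energy = 0.348 kW × 132 h = 45.936 kWh
Cost = 45.936 kWh × ₹6.6/kWh = ₹303.18

₹303.18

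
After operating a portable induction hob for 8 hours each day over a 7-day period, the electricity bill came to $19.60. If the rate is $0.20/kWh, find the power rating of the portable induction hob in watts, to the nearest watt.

Energy = $19.60 ÷ $0.20/kWh = 98 kWh
Runtime = 8 h/day × 7 days = 56 h
Power = 98 kWh ÷ 56 h = 1.75 kW = 1750 W

1750 W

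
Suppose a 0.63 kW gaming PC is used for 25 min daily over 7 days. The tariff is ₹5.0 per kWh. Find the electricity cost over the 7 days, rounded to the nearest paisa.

Runtime = 25 min × 7 = 175 min = 2.916666… h
Energy = 0.63 kW × 2.916666… h = 1.8375 kWh
Cost = 1.8375 kWh × ₹5.0/kWh = ₹9.19

₹9.19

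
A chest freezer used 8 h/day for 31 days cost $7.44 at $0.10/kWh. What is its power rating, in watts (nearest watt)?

Energy = $7.44 ÷ $0.10/kWh = 74.4 kWh
Runtime = 8 h/day × 31 days = 248 h
Power = 74.4 kWh ÷ 248 h = 0.3 kW = 300 W

300 W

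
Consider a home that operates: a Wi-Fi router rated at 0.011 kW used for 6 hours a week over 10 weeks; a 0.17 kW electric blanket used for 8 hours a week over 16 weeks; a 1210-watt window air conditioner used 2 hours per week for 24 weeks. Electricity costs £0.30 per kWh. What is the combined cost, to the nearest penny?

Wi-Fi router: Runtime = 6 h/week × 10 weeks = 60 h
Wi-Fi router: 0.011 kW × 60 h = 0.66 kWh
electric blanket: Runtime = 8 h/week × 16 weeks = 128 h
electric blanket: 0.17 kW × 128 h = 21.76 kWh
window air conditioner: Runtime = 2 h/week × 24 weeks = 48 h
window air conditioner: 1.21 kW × 48 h = 58.08 kWh
Total energy = 80.5 kWh
Cost = 80.5 × £0.30 = £24.15

£24.15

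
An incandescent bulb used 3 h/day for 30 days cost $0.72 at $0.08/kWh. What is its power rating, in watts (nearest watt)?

100 W

Energy = $0.72 ÷ $0.08/kWh = 9 kWh
Runtime = 3 h/day × 30 days = 90 h
Power = 9 kWh ÷ 90 h = 0.1 kW = 100 W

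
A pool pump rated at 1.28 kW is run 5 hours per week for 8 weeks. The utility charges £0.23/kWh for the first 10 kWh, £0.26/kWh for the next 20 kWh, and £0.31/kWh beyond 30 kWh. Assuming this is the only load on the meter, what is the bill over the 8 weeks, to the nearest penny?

Runtime = 5 h/week × 8 weeks = 40 h
Energy = 1.28 kW × 40 h = 51.2 kWh
Tier 1 (0–10 kWh): 10 × £0.23 = £2.3
Tier 2 (10–30 kWh): 20 × £0.26 = £5.2
Above 30 kWh: 21.2 × £0.31 = £6.572
Bill = £14.07

£14.07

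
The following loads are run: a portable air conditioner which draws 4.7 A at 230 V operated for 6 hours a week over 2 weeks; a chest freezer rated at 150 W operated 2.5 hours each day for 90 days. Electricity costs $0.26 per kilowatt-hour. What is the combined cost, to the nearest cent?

$12.15

portable air conditioner: Power = 4.7 A × 230 V = 1081 W = 1.081 kW
portable air conditioner: Runtime = 6 h/week × 2 weeks = 12 h
portable air conditioner: 1.081 kW × 12 h = 12.972 kWh
chest freezer: Runtime = 2.5 h/day × 90 days = 225 h
chest freezer: 0.15 kW × 225 h = 33.75 kWh
Total energy = 46.722 kWh
Cost = 46.722 × $0.26 = $12.15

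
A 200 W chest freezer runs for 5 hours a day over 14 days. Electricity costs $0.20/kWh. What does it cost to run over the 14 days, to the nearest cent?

$2.80

Runtime = 5 h/day × 14 days = 70 h
Energy = 0.2 kW × 70 h = 14 kWh
Cost = 14 kWh × $0.20/kWh = $2.80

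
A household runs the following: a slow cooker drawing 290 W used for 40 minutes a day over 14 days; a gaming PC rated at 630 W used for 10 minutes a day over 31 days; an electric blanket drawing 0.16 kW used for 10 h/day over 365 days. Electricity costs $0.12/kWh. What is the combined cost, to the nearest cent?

slow cooker: Runtime = 40 min × 14 = 560 min = 9.333333… h
slow cooker: 0.29 kW × 9.333333… h = 2.706666… kWh
gaming PC: Runtime = 10 min × 31 = 310 min = 5.166666… h
gaming PC: 0.63 kW × 5.166666… h = 3.255 kWh
electric blanket: Runtime = 10 h/day × 365 days = 3650 h
electric blanket: 0.16 kW × 3650 h = 584 kWh
Total energy = 589.961666… kWh
Cost = 589.961666… × $0.12 = $70.80

$70.80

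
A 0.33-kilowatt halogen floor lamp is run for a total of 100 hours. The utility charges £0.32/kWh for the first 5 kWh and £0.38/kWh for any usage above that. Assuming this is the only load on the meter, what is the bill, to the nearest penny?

Energy = 0.33 kW × 100 h = 33 kWh
Tier 1 (0–5 kWh): 5 × £0.32 = £1.6
Above 5 kWh: 28 × £0.38 = £10.64
Bill = £12.24

£12.24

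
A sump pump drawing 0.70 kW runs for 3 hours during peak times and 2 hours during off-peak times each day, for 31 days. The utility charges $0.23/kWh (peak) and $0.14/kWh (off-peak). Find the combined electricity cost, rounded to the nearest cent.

Peak energy = 0.7 kW × 3 h × 31 = 65.1 kWh
Off-peak energy = 0.7 kW × 2 h × 31 = 43.4 kWh
Cost = 65.1 × $0.23 + 43.4 × $0.14 = $14.973 + $6.076 = $21.05

$21.05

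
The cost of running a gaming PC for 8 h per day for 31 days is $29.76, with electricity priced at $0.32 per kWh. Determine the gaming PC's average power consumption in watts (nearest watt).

Energy = $29.76 ÷ $0.32/kWh = 93 kWh
Runtime = 8 h/day × 31 days = 248 h
Power = 93 kWh ÷ 248 h = 0.375 kW = 375 W

375 W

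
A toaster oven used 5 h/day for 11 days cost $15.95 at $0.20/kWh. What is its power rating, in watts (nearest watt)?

Energy = $15.95 ÷ $0.20/kWh = 79.75 kWh
Runtime = 5 h/day × 11 days = 55 h
Power = 79.75 kWh ÷ 55 h = 1.45 kW = 1450 W

1450 W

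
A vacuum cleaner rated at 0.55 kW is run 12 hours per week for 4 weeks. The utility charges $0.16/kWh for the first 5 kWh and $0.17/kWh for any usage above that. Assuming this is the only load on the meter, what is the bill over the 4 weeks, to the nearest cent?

Runtime = 12 h/week × 4 weeks = 48 h
Energy = 0.55 kW × 48 h = 26.4 kWh
Tier 1 (0–5 kWh): 5 × $0.16 = $0.8
Above 5 kWh: 21.4 × $0.17 = $3.638
Bill = $4.44

$4.44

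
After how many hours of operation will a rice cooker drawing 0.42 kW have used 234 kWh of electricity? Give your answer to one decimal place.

557.1 h

Hours = 234 kWh ÷ 0.42 kW = 557.1 h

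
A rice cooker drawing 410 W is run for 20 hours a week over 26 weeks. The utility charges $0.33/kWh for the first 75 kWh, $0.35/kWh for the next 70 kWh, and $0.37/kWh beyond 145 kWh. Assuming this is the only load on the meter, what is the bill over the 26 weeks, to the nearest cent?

Runtime = 20 h/week × 26 weeks = 520 h
Energy = 0.41 kW × 520 h = 213.2 kWh
Tier 1 (0–75 kWh): 75 × $0.33 = $24.75
Tier 2 (75–145 kWh): 70 × $0.35 = $24.5
Above 145 kWh: 68.2 × $0.37 = $25.234
Bill = $74.48

$74.48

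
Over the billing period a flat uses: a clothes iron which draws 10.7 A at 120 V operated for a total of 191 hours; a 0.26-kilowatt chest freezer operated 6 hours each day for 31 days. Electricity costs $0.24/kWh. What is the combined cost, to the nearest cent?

$70.46

clothes iron: Power = 10.7 A × 120 V = 1284 W = 1.284 kW
clothes iron: 1.284 kW × 191 h = 245.244 kWh
chest freezer: Runtime = 6 h/day × 31 days = 186 h
chest freezer: 0.26 kW × 186 h = 48.36 kWh
Total energy = 293.604 kWh
Cost = 293.604 × $0.24 = $70.46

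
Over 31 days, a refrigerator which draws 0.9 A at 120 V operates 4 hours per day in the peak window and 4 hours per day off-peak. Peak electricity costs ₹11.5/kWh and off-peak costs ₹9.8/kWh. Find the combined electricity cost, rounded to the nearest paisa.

Power = 0.9 A × 120 V = 108 W = 0.108 kW
Peak energy = 0.108 kW × 4 h × 31 = 13.392 kWh
Off-peak energy = 0.108 kW × 4 h × 31 = 13.392 kWh
Cost = 13.392 × ₹11.5 + 13.392 × ₹9.8 = ₹154.008 + ₹131.2416 = ₹285.25

₹285.25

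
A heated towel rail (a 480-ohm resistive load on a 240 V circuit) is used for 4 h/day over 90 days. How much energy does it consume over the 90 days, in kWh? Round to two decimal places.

43.20 kWh

Power = V²/R = 240²/480 = 120 W = 0.12 kW
Runtime = 4 h/day × 90 days = 360 h
Energy = 0.12 kW × 360 h = 43.2 kWh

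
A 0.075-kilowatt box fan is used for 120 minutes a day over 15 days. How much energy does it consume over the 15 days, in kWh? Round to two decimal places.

Runtime = 120 min × 15 = 1800 min = 30 h
Energy = 0.075 kW × 30 h = 2.25 kWh

2.25 kWh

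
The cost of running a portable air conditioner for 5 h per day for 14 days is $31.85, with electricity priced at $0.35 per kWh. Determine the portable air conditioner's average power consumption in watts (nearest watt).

1300 W

Energy = $31.85 ÷ $0.35/kWh = 91 kWh
Runtime = 5 h/day × 14 days = 70 h
Power = 91 kWh ÷ 70 h = 1.3 kW = 1300 W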